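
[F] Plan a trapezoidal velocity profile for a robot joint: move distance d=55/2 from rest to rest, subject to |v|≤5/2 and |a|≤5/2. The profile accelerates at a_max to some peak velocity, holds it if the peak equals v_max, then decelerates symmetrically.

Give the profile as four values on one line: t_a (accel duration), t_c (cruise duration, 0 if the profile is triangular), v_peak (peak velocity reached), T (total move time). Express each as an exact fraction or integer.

vₘ²/aₘ = (5/2)²/(5/2) = 5/2
55/2 ≥ 5/2 → trapezoidal
t_a = (5/2)/(5/2) = 1; v_peak = 5/2
d_cruise = 55/2 − 5/2 = 25; t_c = 25/(5/2) = 10
T = 2·1 + 10 = 12

t_a=1 t_c=10 v_peak=5/2 T=12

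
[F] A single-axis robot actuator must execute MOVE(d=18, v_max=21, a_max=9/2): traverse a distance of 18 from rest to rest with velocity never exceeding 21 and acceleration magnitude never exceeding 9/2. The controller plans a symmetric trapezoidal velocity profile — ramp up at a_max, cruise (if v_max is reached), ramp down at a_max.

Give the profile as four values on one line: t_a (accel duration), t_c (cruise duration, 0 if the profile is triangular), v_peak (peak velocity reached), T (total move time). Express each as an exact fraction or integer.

t_a=2 t_c=0 v_peak=9 T=4

vₘ²/aₘ = 21²/(9/2) = 98
18 < 98 → triangular
v_peak = √(18·9/2) = √81 = 9
t_a = 9/(9/2) = 2; t_c = 0
T = 2·2 = 4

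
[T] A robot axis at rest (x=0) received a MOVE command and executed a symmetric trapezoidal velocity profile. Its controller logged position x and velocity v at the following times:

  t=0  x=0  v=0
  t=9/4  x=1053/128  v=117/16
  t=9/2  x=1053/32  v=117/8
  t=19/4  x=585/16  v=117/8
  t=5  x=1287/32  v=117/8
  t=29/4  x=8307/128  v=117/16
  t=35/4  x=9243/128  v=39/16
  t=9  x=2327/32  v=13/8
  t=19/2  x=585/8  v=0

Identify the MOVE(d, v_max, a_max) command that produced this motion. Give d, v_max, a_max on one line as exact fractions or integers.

d=585/8 v_max=117/8 a_max=13/4

final state: t=19/2, x=585/8, v=0 → d = 585/8
a_max = (117/16−0)/(9/4−0) = 13/4
max v = 117/8 over t∈[9/2,5] → v_max = 117/8
check: 117/8·(9/2+1/2) = 585/8 ✓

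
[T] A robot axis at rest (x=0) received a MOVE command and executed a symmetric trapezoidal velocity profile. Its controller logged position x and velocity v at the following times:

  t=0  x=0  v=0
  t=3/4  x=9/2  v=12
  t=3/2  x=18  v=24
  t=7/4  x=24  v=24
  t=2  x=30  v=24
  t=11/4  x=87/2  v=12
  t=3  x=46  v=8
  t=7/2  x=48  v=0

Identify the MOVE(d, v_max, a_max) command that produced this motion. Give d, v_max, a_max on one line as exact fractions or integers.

d=48 v_max=24 a_max=16

final state: t=7/2, x=48, v=0 → d = 48
a_max = (12−0)/(3/4−0) = 16
max v = 24 over t∈[3/2,2] → v_max = 24
check: 24·(3/2+1/2) = 48 ✓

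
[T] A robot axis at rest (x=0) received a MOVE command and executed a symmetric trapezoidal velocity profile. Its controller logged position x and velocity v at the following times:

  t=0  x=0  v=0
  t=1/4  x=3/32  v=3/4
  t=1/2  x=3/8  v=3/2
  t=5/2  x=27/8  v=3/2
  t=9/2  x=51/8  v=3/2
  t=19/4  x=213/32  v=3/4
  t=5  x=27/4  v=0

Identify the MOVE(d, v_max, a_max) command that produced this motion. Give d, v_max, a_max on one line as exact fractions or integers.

d=27/4 v_max=3/2 a_max=3

final state: t=5, x=27/4, v=0 → d = 27/4
a_max = (3/4−0)/(1/4−0) = 3
max v = 3/2 over t∈[1/2,9/2] → v_max = 3/2
check: 3/2·(1/2+4) = 27/4 ✓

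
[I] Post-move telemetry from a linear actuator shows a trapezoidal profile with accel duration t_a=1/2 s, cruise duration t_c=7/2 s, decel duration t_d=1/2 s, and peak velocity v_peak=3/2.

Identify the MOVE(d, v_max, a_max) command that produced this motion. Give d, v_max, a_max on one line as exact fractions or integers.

d=6 v_max=3/2 a_max=3

a_max = (3/2)/(1/2) = 3
d_a = ½·3/2·1/2 = 3/8; d_c = 3/2·7/2 = 21/4
d = 2·3/8 + 21/4 = 6
t_c = 7/2 > 0 → v_max = v_peak = 3/2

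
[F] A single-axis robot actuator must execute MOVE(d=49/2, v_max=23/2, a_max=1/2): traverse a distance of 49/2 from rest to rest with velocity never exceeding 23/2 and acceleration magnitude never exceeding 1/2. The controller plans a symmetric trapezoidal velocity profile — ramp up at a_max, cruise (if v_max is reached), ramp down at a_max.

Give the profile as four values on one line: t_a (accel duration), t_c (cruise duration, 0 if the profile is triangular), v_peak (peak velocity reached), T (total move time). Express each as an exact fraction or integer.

vₘ²/aₘ = (23/2)²/(1/2) = 529/2
49/2 < 529/2 → triangular
v_peak = √(49/2·1/2) = √(49/4) = 7/2
t_a = (7/2)/(1/2) = 7; t_c = 0
T = 2·7 = 14

t_a=7 t_c=0 v_peak=7/2 T=14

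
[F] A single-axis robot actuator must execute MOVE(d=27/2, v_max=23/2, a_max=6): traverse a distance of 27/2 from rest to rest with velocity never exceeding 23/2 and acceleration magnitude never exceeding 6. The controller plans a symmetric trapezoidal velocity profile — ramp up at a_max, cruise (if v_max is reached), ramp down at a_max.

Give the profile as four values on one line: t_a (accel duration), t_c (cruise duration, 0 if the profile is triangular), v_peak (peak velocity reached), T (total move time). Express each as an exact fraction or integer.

t_a=3/2 t_c=0 v_peak=9 T=3

vₘ²/aₘ = (23/2)²/6 = 529/24
27/2 < 529/24 ⇒ no cruise
v_peak = √(27/2·6) = √81 = 9
t_a = 9/6 = 3/2; t_c = 0
T = 2·3/2 = 3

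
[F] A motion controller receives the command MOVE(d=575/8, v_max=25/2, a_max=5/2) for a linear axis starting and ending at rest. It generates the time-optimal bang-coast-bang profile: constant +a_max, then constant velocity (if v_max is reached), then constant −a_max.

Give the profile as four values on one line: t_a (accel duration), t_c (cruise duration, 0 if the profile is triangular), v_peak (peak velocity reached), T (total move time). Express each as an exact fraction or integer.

(v_max)²/a_max = (25/2)²/(5/2) = 125/2
575/8 ≥ 125/2 → trapezoidal
t_a = (25/2)/(5/2) = 5; v_peak = 25/2
d_cruise = 575/8 − 125/2 = 75/8; t_c = (75/8)/(25/2) = 3/4
T = 2·5 + 3/4 = 43/4

t_a=5 t_c=3/4 v_peak=25/2 T=43/4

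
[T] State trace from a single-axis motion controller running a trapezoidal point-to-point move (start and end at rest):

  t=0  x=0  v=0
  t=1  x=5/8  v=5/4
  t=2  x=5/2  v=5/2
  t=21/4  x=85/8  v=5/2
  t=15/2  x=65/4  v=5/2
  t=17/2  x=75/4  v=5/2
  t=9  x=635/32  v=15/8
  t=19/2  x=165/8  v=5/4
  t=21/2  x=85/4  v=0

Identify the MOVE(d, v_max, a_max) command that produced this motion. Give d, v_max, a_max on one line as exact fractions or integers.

final state: t=21/2, x=85/4, v=0 → d = 85/4
a_max = (5/4−0)/(1−0) = 5/4
max v = 5/2 over t∈[2,17/2] → v_max = 5/2
check: 5/2·(2+13/2) = 85/4 ✓

d=85/4 v_max=5/2 a_max=5/4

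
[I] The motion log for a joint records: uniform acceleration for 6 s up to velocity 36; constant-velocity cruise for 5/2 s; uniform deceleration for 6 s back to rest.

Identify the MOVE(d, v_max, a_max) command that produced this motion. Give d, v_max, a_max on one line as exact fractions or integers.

d=306 v_max=36 a_max=6

a_max = 36/6 = 6
d_a = ½·36·6 = 108; d_c = 36·5/2 = 90
d = 2·108 + 90 = 306
t_c = 5/2 > 0 → v_max = v_peak = 36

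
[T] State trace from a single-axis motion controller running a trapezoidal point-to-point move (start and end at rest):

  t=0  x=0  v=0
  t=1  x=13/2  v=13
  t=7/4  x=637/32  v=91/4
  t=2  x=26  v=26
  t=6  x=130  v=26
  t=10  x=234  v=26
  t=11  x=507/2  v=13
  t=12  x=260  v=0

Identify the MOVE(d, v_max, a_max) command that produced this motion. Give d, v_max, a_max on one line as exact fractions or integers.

final state: t=12, x=260, v=0 → d = 260
a_max = (13−0)/(1−0) = 13
max v = 26 over t∈[2,10] → v_max = 26
check: 26·(2+8) = 260 ✓

d=260 v_max=26 a_max=13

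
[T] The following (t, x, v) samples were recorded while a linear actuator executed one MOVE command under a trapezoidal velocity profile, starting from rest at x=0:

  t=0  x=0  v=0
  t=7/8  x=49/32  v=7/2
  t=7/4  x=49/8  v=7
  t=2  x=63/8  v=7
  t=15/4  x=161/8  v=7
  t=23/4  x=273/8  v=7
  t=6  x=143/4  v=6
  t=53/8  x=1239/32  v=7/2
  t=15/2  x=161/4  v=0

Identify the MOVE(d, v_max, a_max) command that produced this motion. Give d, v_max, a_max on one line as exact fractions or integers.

final state: t=15/2, x=161/4, v=0 → d = 161/4
a_max = (7/2−0)/(7/8−0) = 4
max v = 7 over t∈[7/4,23/4] → v_max = 7
check: 7·(7/4+4) = 161/4 ✓

d=161/4 v_max=7 a_max=4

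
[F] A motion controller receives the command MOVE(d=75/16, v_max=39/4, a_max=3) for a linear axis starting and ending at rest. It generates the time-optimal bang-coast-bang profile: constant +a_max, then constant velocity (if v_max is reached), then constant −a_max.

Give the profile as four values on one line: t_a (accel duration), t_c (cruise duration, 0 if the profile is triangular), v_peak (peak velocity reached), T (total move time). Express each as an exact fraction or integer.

t_a=5/4 t_c=0 v_peak=15/4 T=5/2

vₘ²/aₘ = (39/4)²/3 = 507/16
75/16 < 507/16 so t_c = 0
v_peak = √(75/16·3) = √(225/16) = 15/4
t_a = (15/4)/3 = 5/4; t_c = 0
T = 2·5/4 = 5/2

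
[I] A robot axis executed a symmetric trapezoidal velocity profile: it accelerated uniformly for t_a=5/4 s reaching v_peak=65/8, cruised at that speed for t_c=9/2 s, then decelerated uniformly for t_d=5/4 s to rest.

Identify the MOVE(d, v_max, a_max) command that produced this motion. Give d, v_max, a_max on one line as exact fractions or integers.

a_max = (65/8)/(5/4) = 13/2
d_a = ½·65/8·5/4 = 325/64; d_c = 65/8·9/2 = 585/16
d = 2·325/64 + 585/16 = 1495/32
t_c = 9/2 > 0 ⇒ limit active, v_max = 65/8

d=1495/32 v_max=65/8 a_max=13/2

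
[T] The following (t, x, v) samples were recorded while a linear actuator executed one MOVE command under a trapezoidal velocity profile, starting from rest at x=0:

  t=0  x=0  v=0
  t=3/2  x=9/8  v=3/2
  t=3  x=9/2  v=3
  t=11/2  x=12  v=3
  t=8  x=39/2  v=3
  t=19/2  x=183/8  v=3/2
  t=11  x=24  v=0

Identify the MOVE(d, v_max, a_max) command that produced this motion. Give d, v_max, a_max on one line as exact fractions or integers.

final state: t=11, x=24, v=0 → d = 24
a_max = (3/2−0)/(3/2−0) = 1
max v = 3 over t∈[3,8] → v_max = 3
check: 3·(3+5) = 24 ✓

d=24 v_max=3 a_max=1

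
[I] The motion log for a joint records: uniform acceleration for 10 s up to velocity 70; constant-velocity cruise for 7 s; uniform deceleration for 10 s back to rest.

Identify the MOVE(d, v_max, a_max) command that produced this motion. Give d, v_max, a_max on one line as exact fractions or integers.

d=1190 v_max=70 a_max=7

a_max = 70/10 = 7
d_a = ½·70·10 = 350; d_c = 70·7 = 490
d = 2·350 + 490 = 1190
t_c = 7 > 0 so v_max = 70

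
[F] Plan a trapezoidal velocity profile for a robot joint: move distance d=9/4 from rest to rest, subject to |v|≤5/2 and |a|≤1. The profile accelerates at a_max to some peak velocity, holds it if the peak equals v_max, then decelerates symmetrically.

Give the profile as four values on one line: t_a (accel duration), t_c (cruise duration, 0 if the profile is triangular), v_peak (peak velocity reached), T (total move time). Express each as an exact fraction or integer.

v_max²/a_max = (5/2)²/1 = 25/4
9/4 < 25/4 so t_c = 0
v_peak = √(9/4·1) = √(9/4) = 3/2
t_a = (3/2)/1 = 3/2; t_c = 0
T = 2·3/2 = 3

t_a=3/2 t_c=0 v_peak=3/2 T=3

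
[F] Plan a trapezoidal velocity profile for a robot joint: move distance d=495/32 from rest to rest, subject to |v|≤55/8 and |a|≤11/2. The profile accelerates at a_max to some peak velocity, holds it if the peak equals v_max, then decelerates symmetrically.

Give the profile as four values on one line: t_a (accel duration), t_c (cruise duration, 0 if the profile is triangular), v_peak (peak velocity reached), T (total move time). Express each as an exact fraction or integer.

vₘ²/aₘ = (55/8)²/(11/2) = 275/32
495/32 ≥ 275/32 → trapezoidal
t_a = (55/8)/(11/2) = 5/4; v_peak = 55/8
d_cruise = 495/32 − 275/32 = 55/8; t_c = (55/8)/(55/8) = 1
T = 2·5/4 + 1 = 7/2

t_a=5/4 t_c=1 v_peak=55/8 T=7/2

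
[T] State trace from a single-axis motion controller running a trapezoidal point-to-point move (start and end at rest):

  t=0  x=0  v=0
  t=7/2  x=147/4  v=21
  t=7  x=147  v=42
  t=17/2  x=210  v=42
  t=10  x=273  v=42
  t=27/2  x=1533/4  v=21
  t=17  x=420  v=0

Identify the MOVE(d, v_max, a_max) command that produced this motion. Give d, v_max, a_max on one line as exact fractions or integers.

final state: t=17, x=420, v=0 → d = 420
a_max = (21−0)/(7/2−0) = 6
max v = 42 over t∈[7,10] → v_max = 42
check: 42·(7+3) = 420 ✓

d=420 v_max=42 a_max=6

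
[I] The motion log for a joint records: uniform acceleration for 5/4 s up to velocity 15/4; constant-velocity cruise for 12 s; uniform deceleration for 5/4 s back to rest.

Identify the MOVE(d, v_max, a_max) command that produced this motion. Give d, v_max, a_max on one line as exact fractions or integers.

d=795/16 v_max=15/4 a_max=3

a_max = (15/4)/(5/4) = 3
d_a = ½·15/4·5/4 = 75/32; d_c = 15/4·12 = 45
d = 2·75/32 + 45 = 795/16
t_c = 12 > 0 ⇒ limit active, v_max = 15/4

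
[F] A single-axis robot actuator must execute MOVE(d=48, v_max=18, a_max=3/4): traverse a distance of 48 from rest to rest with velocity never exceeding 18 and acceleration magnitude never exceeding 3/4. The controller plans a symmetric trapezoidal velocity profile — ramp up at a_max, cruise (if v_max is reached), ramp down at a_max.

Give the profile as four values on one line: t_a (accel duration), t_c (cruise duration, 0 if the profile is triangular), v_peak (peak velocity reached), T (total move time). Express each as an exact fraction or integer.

t_a=8 t_c=0 v_peak=6 T=16

(v_max)²/a_max = 18²/(3/4) = 432
48 < 432 → triangular
v_peak = √(48·3/4) = √36 = 6
t_a = 6/(3/4) = 8; t_c = 0
T = 2·8 = 16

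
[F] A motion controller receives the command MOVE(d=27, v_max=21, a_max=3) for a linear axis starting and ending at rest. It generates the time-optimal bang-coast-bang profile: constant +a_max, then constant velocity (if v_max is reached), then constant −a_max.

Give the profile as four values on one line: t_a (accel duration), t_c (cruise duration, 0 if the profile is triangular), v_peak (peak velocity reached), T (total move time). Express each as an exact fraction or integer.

t_a=3 t_c=0 v_peak=9 T=6

vₘ²/aₘ = 21²/3 = 147
27 < 147 so t_c = 0
v_peak = √(27·3) = √81 = 9
t_a = 9/3 = 3; t_c = 0
T = 2·3 = 6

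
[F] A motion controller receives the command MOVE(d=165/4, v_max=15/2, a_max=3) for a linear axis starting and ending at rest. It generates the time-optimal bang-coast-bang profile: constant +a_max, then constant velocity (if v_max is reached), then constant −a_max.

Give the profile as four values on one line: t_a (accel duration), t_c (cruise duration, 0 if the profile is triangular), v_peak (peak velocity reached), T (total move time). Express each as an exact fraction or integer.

(v_max)²/a_max = (15/2)²/3 = 75/4
165/4 ≥ 75/4 so v_max reached
t_a = (15/2)/3 = 5/2; v_peak = 15/2
d_cruise = 165/4 − 75/4 = 45/2; t_c = (45/2)/(15/2) = 3
T = 2·5/2 + 3 = 8

t_a=5/2 t_c=3 v_peak=15/2 T=8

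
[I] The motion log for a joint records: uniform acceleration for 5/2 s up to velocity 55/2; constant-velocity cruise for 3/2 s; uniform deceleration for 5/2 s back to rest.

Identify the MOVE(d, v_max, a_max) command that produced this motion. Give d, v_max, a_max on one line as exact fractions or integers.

d=110 v_max=55/2 a_max=11

a_max = (55/2)/(5/2) = 11
d_a = ½·55/2·5/2 = 275/8; d_c = 55/2·3/2 = 165/4
d = 2·275/8 + 165/4 = 110
t_c = 3/2 > 0 → v_max = v_peak = 55/2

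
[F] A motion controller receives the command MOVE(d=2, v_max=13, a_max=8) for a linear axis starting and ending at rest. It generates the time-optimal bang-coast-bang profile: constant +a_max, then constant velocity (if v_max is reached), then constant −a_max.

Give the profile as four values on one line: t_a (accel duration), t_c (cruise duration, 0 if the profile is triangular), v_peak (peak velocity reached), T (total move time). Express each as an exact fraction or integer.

(v_max)²/a_max = 13²/8 = 169/8
2 < 169/8 so t_c = 0
v_peak = √(2·8) = √16 = 4
t_a = 4/8 = 1/2; t_c = 0
T = 2·1/2 = 1

t_a=1/2 t_c=0 v_peak=4 T=1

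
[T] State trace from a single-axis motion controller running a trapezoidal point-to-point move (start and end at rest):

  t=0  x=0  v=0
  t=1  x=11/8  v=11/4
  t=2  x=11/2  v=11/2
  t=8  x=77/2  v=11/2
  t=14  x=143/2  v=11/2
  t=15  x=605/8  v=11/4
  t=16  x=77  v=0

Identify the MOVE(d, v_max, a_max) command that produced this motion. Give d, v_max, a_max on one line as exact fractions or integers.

d=77 v_max=11/2 a_max=11/4

final state: t=16, x=77, v=0 → d = 77
a_max = (11/4−0)/(1−0) = 11/4
max v = 11/2 over t∈[2,14] → v_max = 11/2
check: 11/2·(2+12) = 77 ✓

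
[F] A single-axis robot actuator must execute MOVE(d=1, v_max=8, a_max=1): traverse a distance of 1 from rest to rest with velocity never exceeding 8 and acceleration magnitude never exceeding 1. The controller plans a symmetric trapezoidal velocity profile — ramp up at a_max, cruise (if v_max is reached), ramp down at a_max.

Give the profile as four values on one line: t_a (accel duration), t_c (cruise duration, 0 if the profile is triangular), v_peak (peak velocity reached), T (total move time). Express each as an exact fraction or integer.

v_max²/a_max = 8²/1 = 64
1 < 64 so t_c = 0
v_peak = √(1·1) = √1 = 1
t_a = 1/1 = 1; t_c = 0
T = 2·1 = 2

t_a=1 t_c=0 v_peak=1 T=2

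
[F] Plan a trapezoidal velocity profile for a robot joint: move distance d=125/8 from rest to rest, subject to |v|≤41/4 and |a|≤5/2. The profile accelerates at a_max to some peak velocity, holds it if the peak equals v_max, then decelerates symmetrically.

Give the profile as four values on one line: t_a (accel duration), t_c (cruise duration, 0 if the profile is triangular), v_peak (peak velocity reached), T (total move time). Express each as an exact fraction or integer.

t_a=5/2 t_c=0 v_peak=25/4 T=5

(v_max)²/a_max = (41/4)²/(5/2) = 1681/40
125/8 < 1681/40 so t_c = 0
v_peak = √(125/8·5/2) = √(625/16) = 25/4
t_a = (25/4)/(5/2) = 5/2; t_c = 0
T = 2·5/2 = 5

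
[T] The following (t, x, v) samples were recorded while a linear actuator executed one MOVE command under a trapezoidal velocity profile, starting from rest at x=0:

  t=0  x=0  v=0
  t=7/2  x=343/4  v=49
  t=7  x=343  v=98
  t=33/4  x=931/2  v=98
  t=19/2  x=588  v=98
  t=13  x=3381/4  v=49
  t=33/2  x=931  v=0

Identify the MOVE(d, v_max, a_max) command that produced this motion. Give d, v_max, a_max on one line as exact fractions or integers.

d=931 v_max=98 a_max=14

final state: t=33/2, x=931, v=0 → d = 931
a_max = (49−0)/(7/2−0) = 14
max v = 98 over t∈[7,19/2] → v_max = 98
check: 98·(7+5/2) = 931 ✓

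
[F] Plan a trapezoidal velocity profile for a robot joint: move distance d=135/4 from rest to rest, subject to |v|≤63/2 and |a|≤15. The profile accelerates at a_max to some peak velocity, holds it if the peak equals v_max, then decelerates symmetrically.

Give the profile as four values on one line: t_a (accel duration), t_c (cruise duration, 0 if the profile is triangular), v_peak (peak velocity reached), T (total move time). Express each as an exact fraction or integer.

vₘ²/aₘ = (63/2)²/15 = 1323/20
135/4 < 1323/20 → triangular
v_peak = √(135/4·15) = √(2025/4) = 45/2
t_a = (45/2)/15 = 3/2; t_c = 0
T = 2·3/2 = 3

t_a=3/2 t_c=0 v_peak=45/2 T=3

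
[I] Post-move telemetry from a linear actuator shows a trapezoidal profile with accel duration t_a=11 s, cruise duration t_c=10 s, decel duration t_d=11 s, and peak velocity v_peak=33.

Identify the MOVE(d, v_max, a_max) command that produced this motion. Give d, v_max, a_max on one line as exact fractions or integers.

d=693 v_max=33 a_max=3

a_max = 33/11 = 3
d_a = ½·33·11 = 363/2; d_c = 33·10 = 330
d = 2·363/2 + 330 = 693
t_c = 10 > 0 → v_max = v_peak = 33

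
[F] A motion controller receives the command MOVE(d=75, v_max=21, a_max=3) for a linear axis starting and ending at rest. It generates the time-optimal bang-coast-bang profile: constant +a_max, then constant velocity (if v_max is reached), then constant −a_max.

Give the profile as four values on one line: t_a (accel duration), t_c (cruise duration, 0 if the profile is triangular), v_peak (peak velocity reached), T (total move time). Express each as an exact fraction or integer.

v_max²/a_max = 21²/3 = 147
75 < 147 → triangular
v_peak = √(75·3) = √225 = 15
t_a = 15/3 = 5; t_c = 0
T = 2·5 = 10

t_a=5 t_c=0 v_peak=15 T=10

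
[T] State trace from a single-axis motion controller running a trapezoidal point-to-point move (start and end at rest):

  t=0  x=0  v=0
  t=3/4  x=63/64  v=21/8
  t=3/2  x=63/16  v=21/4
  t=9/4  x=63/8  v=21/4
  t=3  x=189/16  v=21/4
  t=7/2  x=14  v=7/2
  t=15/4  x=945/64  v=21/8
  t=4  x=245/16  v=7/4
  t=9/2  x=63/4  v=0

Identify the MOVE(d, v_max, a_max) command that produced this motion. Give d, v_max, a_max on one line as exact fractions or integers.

final state: t=9/2, x=63/4, v=0 → d = 63/4
a_max = (21/8−0)/(3/4−0) = 7/2
max v = 21/4 over t∈[3/2,3] → v_max = 21/4
check: 21/4·(3/2+3/2) = 63/4 ✓

d=63/4 v_max=21/4 a_max=7/2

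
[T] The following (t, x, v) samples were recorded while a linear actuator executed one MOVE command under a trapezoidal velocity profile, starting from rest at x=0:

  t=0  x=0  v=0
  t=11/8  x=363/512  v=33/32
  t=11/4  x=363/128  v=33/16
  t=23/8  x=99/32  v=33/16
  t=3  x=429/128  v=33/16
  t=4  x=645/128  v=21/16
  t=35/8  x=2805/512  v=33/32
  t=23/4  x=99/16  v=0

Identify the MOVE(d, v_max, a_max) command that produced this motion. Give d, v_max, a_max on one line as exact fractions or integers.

final state: t=23/4, x=99/16, v=0 → d = 99/16
a_max = (33/32−0)/(11/8−0) = 3/4
max v = 33/16 over t∈[11/4,3] → v_max = 33/16
check: 33/16·(11/4+1/4) = 99/16 ✓

d=99/16 v_max=33/16 a_max=3/4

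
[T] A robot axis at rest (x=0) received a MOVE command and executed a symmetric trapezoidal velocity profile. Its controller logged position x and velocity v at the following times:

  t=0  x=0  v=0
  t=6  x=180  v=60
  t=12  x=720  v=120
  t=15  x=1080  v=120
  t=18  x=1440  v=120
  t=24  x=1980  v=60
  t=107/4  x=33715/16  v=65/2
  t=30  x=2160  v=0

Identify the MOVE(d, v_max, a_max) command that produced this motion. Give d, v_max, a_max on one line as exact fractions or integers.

final state: t=30, x=2160, v=0 → d = 2160
a_max = (60−0)/(6−0) = 10
max v = 120 over t∈[12,18] → v_max = 120
check: 120·(12+6) = 2160 ✓

d=2160 v_max=120 a_max=10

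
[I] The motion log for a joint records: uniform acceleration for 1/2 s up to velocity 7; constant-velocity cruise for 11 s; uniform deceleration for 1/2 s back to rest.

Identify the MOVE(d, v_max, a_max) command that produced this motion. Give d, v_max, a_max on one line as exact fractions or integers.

d=161/2 v_max=7 a_max=14

a_max = 7/(1/2) = 14
d_a = ½·7·1/2 = 7/4; d_c = 7·11 = 77
d = 2·7/4 + 77 = 161/2
t_c = 11 > 0 ⇒ limit active, v_max = 7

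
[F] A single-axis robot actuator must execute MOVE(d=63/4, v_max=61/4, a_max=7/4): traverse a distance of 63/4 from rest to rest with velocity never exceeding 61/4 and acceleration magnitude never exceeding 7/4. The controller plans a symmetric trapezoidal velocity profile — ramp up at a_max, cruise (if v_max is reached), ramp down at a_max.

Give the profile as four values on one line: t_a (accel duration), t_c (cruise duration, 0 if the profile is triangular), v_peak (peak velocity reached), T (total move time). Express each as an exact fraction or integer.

v_max²/a_max = (61/4)²/(7/4) = 3721/28
63/4 < 3721/28 → triangular
v_peak = √(63/4·7/4) = √(441/16) = 21/4
t_a = (21/4)/(7/4) = 3; t_c = 0
T = 2·3 = 6

t_a=3 t_c=0 v_peak=21/4 T=6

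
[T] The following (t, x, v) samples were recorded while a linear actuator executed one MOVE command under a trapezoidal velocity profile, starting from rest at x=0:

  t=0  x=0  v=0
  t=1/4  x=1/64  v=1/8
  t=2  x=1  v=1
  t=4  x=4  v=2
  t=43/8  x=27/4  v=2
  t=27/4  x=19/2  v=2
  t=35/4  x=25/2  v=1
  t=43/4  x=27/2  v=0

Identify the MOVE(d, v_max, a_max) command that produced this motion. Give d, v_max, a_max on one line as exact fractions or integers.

final state: t=43/4, x=27/2, v=0 → d = 27/2
a_max = (1/8−0)/(1/4−0) = 1/2
max v = 2 over t∈[4,27/4] → v_max = 2
check: 2·(4+11/4) = 27/2 ✓

d=27/2 v_max=2 a_max=1/2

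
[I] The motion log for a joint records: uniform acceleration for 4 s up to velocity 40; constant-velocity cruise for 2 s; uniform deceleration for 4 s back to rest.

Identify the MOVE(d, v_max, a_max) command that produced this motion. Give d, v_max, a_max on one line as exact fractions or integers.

a_max = 40/4 = 10
d_a = ½·40·4 = 80; d_c = 40·2 = 80
d = 2·80 + 80 = 240
t_c = 2 > 0 ⇒ limit active, v_max = 40

d=240 v_max=40 a_max=10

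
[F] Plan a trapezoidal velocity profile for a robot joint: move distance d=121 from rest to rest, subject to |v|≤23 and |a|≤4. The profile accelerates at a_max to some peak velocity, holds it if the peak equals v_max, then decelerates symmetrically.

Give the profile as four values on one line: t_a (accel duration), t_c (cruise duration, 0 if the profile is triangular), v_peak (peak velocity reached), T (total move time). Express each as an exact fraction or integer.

v_max²/a_max = 23²/4 = 529/4
121 < 529/4 ⇒ no cruise
v_peak = √(121·4) = √484 = 22
t_a = 22/4 = 11/2; t_c = 0
T = 2·11/2 = 11

t_a=11/2 t_c=0 v_peak=22 T=11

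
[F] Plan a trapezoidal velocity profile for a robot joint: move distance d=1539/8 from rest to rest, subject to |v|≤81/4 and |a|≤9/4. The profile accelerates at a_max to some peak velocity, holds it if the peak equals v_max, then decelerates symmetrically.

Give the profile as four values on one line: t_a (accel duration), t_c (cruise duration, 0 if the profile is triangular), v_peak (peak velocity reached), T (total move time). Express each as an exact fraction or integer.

v_max²/a_max = (81/4)²/(9/4) = 729/4
1539/8 ≥ 729/4 → trapezoidal
t_a = (81/4)/(9/4) = 9; v_peak = 81/4
d_cruise = 1539/8 − 729/4 = 81/8; t_c = (81/8)/(81/4) = 1/2
T = 2·9 + 1/2 = 37/2

t_a=9 t_c=1/2 v_peak=81/4 T=37/2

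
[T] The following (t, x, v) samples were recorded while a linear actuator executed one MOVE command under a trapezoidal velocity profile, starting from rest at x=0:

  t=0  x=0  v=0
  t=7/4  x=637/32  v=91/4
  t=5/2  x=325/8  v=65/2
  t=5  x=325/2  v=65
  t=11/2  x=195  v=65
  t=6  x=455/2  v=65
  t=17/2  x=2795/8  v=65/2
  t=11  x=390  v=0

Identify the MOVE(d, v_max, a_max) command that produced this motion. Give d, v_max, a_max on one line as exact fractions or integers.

final state: t=11, x=390, v=0 → d = 390
a_max = (91/4−0)/(7/4−0) = 13
max v = 65 over t∈[5,6] → v_max = 65
check: 65·(5+1) = 390 ✓

d=390 v_max=65 a_max=13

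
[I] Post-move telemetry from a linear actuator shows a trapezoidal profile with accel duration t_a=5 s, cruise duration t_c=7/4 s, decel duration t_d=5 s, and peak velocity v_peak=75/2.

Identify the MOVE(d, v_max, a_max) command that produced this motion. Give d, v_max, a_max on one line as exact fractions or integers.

a_max = (75/2)/5 = 15/2
d_a = ½·75/2·5 = 375/4; d_c = 75/2·7/4 = 525/8
d = 2·375/4 + 525/8 = 2025/8
t_c = 7/4 > 0 → v_max = v_peak = 75/2

d=2025/8 v_max=75/2 a_max=15/2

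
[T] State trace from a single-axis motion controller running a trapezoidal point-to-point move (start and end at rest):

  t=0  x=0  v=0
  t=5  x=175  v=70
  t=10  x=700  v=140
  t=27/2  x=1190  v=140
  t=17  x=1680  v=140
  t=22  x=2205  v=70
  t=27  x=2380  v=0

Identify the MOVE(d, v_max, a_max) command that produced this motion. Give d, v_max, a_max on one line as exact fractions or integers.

d=2380 v_max=140 a_max=14

final state: t=27, x=2380, v=0 → d = 2380
a_max = (70−0)/(5−0) = 14
max v = 140 over t∈[10,17] → v_max = 140
check: 140·(10+7) = 2380 ✓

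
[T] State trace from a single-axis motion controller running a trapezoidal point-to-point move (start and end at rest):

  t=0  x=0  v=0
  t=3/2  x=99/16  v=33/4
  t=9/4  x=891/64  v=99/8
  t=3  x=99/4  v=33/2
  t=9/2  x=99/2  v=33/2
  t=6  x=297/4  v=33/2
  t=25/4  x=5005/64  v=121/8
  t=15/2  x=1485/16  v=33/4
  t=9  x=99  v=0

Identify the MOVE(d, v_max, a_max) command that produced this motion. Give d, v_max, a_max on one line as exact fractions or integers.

d=99 v_max=33/2 a_max=11/2

final state: t=9, x=99, v=0 → d = 99
a_max = (33/4−0)/(3/2−0) = 11/2
max v = 33/2 over t∈[3,6] → v_max = 33/2
check: 33/2·(3+3) = 99 ✓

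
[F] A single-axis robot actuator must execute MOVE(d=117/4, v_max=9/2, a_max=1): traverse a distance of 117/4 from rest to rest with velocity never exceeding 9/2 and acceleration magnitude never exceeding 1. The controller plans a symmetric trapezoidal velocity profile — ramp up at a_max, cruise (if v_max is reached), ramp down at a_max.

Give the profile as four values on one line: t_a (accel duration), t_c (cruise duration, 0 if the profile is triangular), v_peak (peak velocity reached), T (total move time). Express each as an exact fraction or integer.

t_a=9/2 t_c=2 v_peak=9/2 T=11

(v_max)²/a_max = (9/2)²/1 = 81/4
117/4 ≥ 81/4 → trapezoidal
t_a = (9/2)/1 = 9/2; v_peak = 9/2
d_cruise = 117/4 − 81/4 = 9; t_c = 9/(9/2) = 2
T = 2·9/2 + 2 = 11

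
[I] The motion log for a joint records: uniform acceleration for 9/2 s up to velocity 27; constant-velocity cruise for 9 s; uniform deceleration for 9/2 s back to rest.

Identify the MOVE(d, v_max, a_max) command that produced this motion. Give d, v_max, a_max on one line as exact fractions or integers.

a_max = 27/(9/2) = 6
d_a = ½·27·9/2 = 243/4; d_c = 27·9 = 243
d = 2·243/4 + 243 = 729/2
t_c = 9 > 0 ⇒ limit active, v_max = 27

d=729/2 v_max=27 a_max=6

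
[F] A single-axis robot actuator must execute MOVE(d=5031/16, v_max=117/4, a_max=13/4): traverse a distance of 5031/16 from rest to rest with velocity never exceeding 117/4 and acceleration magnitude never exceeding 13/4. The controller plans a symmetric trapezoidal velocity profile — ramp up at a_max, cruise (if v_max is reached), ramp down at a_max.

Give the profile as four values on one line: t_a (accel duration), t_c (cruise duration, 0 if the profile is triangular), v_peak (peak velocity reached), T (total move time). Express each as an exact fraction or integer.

t_a=9 t_c=7/4 v_peak=117/4 T=79/4

(v_max)²/a_max = (117/4)²/(13/4) = 1053/4
5031/16 ≥ 1053/4 ⇒ cruise phase
t_a = (117/4)/(13/4) = 9; v_peak = 117/4
d_cruise = 5031/16 − 1053/4 = 819/16; t_c = (819/16)/(117/4) = 7/4
T = 2·9 + 7/4 = 79/4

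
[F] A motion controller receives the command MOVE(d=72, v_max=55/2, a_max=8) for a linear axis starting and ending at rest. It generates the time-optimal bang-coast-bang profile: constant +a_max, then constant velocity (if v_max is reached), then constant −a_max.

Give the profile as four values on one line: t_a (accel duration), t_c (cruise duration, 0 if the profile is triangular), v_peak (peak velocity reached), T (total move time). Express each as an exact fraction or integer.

t_a=3 t_c=0 v_peak=24 T=6

vₘ²/aₘ = (55/2)²/8 = 3025/32
72 < 3025/32 → triangular
v_peak = √(72·8) = √576 = 24
t_a = 24/8 = 3; t_c = 0
T = 2·3 = 6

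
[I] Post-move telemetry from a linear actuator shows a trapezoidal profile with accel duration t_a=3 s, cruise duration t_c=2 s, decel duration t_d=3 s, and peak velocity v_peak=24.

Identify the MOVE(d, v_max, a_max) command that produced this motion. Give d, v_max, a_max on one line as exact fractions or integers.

a_max = 24/3 = 8
d_a = ½·24·3 = 36; d_c = 24·2 = 48
d = 2·36 + 48 = 120
t_c = 2 > 0 → v_max = v_peak = 24

d=120 v_max=24 a_max=8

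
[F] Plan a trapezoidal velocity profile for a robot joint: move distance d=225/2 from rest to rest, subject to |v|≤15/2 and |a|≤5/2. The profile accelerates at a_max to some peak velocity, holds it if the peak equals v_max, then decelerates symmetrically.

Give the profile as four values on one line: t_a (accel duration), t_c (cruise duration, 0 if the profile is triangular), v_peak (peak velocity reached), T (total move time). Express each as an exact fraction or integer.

v_max²/a_max = (15/2)²/(5/2) = 45/2
225/2 ≥ 45/2 so v_max reached
t_a = (15/2)/(5/2) = 3; v_peak = 15/2
d_cruise = 225/2 − 45/2 = 90; t_c = 90/(15/2) = 12
T = 2·3 + 12 = 18

t_a=3 t_c=12 v_peak=15/2 T=18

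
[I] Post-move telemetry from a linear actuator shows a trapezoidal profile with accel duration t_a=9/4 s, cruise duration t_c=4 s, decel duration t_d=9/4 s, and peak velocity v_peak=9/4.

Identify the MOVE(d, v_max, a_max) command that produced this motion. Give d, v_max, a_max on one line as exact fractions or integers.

d=225/16 v_max=9/4 a_max=1

a_max = (9/4)/(9/4) = 1
d_a = ½·9/4·9/4 = 81/32; d_c = 9/4·4 = 9
d = 2·81/32 + 9 = 225/16
t_c = 4 > 0 → v_max = v_peak = 9/4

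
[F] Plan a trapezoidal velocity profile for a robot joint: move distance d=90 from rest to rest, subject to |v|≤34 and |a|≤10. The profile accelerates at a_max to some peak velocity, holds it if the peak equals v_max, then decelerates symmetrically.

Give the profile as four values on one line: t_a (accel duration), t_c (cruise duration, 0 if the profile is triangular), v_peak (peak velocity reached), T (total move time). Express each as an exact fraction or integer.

t_a=3 t_c=0 v_peak=30 T=6

v_max²/a_max = 34²/10 = 578/5
90 < 578/5 ⇒ no cruise
v_peak = √(90·10) = √900 = 30
t_a = 30/10 = 3; t_c = 0
T = 2·3 = 6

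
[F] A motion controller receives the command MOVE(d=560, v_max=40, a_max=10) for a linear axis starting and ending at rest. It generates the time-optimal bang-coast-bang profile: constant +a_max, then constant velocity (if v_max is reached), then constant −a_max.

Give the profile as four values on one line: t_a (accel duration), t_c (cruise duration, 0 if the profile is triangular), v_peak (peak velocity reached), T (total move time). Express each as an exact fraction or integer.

vₘ²/aₘ = 40²/10 = 160
560 ≥ 160 so v_max reached
t_a = 40/10 = 4; v_peak = 40
d_cruise = 560 − 160 = 400; t_c = 400/40 = 10
T = 2·4 + 10 = 18

t_a=4 t_c=10 v_peak=40 T=18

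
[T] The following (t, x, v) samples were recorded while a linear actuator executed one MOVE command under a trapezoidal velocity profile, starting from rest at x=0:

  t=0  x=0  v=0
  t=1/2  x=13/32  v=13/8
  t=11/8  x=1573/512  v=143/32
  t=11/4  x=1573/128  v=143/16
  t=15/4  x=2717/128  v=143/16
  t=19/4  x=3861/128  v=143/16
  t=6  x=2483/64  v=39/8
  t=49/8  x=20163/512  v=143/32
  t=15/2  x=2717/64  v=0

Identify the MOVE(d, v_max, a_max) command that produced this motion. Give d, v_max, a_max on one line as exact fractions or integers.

final state: t=15/2, x=2717/64, v=0 → d = 2717/64
a_max = (13/8−0)/(1/2−0) = 13/4
max v = 143/16 over t∈[11/4,19/4] → v_max = 143/16
check: 143/16·(11/4+2) = 2717/64 ✓

d=2717/64 v_max=143/16 a_max=13/4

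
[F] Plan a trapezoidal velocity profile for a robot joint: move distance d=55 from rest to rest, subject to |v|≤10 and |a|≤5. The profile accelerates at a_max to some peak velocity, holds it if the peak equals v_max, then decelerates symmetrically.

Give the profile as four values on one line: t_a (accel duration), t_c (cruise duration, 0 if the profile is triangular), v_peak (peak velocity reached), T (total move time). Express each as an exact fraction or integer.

vₘ²/aₘ = 10²/5 = 20
55 ≥ 20 so v_max reached
t_a = 10/5 = 2; v_peak = 10
d_cruise = 55 − 20 = 35; t_c = 35/10 = 7/2
T = 2·2 + 7/2 = 15/2

t_a=2 t_c=7/2 v_peak=10 T=15/2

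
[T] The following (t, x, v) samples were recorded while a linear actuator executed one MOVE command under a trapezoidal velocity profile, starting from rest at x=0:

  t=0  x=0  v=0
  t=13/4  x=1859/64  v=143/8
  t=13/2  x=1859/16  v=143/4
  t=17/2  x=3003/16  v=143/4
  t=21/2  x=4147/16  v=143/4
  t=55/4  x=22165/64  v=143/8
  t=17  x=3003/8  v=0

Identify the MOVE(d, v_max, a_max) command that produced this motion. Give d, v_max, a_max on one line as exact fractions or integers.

final state: t=17, x=3003/8, v=0 → d = 3003/8
a_max = (143/8−0)/(13/4−0) = 11/2
max v = 143/4 over t∈[13/2,21/2] → v_max = 143/4
check: 143/4·(13/2+4) = 3003/8 ✓

d=3003/8 v_max=143/4 a_max=11/2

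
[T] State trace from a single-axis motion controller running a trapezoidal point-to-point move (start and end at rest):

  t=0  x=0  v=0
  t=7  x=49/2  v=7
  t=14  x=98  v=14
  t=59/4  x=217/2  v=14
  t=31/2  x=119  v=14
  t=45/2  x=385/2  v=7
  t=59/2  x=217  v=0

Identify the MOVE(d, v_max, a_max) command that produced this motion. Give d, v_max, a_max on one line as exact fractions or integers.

d=217 v_max=14 a_max=1

final state: t=59/2, x=217, v=0 → d = 217
a_max = (7−0)/(7−0) = 1
max v = 14 over t∈[14,31/2] → v_max = 14
check: 14·(14+3/2) = 217 ✓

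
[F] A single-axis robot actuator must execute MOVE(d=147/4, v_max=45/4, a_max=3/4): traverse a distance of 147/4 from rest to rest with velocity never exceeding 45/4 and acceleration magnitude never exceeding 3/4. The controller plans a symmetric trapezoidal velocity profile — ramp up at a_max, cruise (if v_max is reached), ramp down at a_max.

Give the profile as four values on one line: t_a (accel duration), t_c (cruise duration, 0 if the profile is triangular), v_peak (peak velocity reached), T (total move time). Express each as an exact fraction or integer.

v_max²/a_max = (45/4)²/(3/4) = 675/4
147/4 < 675/4 so t_c = 0
v_peak = √(147/4·3/4) = √(441/16) = 21/4
t_a = (21/4)/(3/4) = 7; t_c = 0
T = 2·7 = 14

t_a=7 t_c=0 v_peak=21/4 T=14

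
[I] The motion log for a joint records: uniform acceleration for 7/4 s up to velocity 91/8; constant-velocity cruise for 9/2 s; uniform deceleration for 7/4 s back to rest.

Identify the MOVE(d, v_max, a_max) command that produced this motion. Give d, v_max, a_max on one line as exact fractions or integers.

a_max = (91/8)/(7/4) = 13/2
d_a = ½·91/8·7/4 = 637/64; d_c = 91/8·9/2 = 819/16
d = 2·637/64 + 819/16 = 2275/32
t_c = 9/2 > 0 ⇒ limit active, v_max = 91/8

d=2275/32 v_max=91/8 a_max=13/2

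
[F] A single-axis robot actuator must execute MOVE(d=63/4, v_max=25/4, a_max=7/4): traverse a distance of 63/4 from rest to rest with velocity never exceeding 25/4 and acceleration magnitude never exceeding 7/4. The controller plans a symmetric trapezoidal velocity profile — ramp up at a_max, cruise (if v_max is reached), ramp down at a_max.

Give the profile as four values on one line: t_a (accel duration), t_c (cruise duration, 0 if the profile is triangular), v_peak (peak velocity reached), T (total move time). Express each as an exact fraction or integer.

t_a=3 t_c=0 v_peak=21/4 T=6

(v_max)²/a_max = (25/4)²/(7/4) = 625/28
63/4 < 625/28 so t_c = 0
v_peak = √(63/4·7/4) = √(441/16) = 21/4
t_a = (21/4)/(7/4) = 3; t_c = 0
T = 2·3 = 6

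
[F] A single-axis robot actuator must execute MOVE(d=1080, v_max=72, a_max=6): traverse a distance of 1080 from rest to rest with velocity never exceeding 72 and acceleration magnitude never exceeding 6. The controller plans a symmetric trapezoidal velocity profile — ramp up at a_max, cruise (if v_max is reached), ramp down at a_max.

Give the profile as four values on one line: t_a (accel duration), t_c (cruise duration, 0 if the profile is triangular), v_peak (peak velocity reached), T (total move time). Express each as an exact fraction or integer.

t_a=12 t_c=3 v_peak=72 T=27

vₘ²/aₘ = 72²/6 = 864
1080 ≥ 864 ⇒ cruise phase
t_a = 72/6 = 12; v_peak = 72
d_cruise = 1080 − 864 = 216; t_c = 216/72 = 3
T = 2·12 + 3 = 27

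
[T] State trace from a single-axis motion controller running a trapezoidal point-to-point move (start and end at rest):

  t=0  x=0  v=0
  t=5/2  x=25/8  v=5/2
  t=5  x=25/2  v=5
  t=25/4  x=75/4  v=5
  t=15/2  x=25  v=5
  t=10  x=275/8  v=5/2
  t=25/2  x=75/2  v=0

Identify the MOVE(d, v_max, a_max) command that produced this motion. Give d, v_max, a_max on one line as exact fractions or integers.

d=75/2 v_max=5 a_max=1

final state: t=25/2, x=75/2, v=0 → d = 75/2
a_max = (5/2−0)/(5/2−0) = 1
max v = 5 over t∈[5,15/2] → v_max = 5
check: 5·(5+5/2) = 75/2 ✓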